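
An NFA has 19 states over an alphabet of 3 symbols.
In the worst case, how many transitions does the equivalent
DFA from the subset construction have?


Subset construction: one DFA state per subset of NFA states = 2^19 = 524288 states.
Each DFA state has 3 outgoing transitions: 524288 * 3 = 1572864

1572864


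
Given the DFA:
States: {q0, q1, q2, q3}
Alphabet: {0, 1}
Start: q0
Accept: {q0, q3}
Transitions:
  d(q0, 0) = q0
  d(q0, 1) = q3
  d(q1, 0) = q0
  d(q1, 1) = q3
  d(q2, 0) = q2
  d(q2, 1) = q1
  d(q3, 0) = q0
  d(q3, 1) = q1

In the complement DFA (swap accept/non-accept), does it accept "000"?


Trace: q0 -> q0 -> q0 -> q0
Final: q0
Original accept: {q0, q3}
Complement: q0 is in original accept

No, complement rejects (original accepts)


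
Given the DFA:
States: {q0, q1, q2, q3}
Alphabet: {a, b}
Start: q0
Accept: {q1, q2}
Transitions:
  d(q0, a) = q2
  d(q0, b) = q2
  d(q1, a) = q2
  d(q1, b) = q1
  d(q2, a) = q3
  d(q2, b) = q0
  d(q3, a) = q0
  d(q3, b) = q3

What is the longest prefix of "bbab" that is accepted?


Run the DFA, marking each prefix where the state is accepting:
  "" -> q0 [reject]
  "b" -> q2 [accept]
  "bb" -> q0 [reject]
  "bba" -> q2 [accept]
  "bbab" -> q0 [reject]

"bba"


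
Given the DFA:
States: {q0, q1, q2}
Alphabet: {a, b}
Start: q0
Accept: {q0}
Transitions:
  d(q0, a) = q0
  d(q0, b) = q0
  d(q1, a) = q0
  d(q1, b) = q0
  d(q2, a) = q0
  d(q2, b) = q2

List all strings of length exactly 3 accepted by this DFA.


All strings of length 3: 8 total
Accepted: 8

"aaa", "aab", "aba", "abb", "baa", "bab", "bba", "bbb"


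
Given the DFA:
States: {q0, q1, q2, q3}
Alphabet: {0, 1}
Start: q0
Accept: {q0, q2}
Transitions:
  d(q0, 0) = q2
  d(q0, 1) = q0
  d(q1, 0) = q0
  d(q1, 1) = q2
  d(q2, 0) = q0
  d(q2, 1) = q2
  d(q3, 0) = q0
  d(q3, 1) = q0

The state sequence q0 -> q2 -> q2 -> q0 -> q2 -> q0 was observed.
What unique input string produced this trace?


Trace back each transition to find the symbol:
  q0 --[0]--> q2
  q2 --[1]--> q2
  q2 --[0]--> q0
  q0 --[0]--> q2
  q2 --[0]--> q0

"01000"


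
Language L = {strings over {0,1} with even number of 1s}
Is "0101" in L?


count('1') = 2; 2 mod 2 = 0

Yes, "0101" is in L


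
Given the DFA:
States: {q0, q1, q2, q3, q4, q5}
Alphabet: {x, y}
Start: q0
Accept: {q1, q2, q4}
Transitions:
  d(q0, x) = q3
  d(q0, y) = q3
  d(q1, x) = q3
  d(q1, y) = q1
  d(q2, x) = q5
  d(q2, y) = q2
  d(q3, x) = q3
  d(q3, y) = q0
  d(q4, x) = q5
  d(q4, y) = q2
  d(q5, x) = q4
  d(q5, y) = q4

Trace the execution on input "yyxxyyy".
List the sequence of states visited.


Input: yyxxyyy
d(q0, y) = q3
d(q3, y) = q0
d(q0, x) = q3
d(q3, x) = q3
d(q3, y) = q0
d(q0, y) = q3
d(q3, y) = q0


q0 -> q3 -> q0 -> q3 -> q3 -> q0 -> q3 -> q0


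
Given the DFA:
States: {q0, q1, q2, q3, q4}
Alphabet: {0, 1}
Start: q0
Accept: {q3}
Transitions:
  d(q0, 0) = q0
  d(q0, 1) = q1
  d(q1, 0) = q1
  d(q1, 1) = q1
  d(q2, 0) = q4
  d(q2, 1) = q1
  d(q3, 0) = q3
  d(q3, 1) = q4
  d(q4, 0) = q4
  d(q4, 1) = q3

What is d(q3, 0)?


Looking up transition d(q3, 0)

q3


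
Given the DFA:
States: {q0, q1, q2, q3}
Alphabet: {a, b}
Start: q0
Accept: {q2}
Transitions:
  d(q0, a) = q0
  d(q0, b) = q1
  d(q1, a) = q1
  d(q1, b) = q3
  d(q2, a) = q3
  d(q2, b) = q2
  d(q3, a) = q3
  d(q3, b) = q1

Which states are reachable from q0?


BFS from q0:
  layer 0: {q0}
  layer 1: {q1}
  layer 2: {q3}

{q0, q1, q3}


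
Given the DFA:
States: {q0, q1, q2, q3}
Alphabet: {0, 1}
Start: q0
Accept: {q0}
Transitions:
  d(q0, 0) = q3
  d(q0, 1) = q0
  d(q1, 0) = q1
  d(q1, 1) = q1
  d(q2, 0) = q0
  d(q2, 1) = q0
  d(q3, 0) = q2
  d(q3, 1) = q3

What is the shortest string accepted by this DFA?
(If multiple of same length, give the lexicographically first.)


BFS by string length (lex-first path to each state shown):
  len 0: q0<-""
Found accept state at length 0.

"" (empty string)


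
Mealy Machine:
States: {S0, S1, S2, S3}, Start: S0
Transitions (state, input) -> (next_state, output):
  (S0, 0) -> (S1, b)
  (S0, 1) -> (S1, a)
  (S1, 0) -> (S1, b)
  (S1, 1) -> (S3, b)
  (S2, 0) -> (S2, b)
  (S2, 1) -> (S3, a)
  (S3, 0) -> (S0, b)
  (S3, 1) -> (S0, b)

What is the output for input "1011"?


Step-by-step:
  (S0, 1) -> (S1, a)
  (S1, 0) -> (S1, b)
  (S1, 1) -> (S3, b)
  (S3, 1) -> (S0, b)

"abbb"


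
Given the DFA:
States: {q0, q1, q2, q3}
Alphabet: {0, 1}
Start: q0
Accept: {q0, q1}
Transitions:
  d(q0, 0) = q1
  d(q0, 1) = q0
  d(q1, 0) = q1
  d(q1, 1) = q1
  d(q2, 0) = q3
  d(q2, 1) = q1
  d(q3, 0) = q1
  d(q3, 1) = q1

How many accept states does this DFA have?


Accept states listed: {q0, q1}
Counting: q0(1) q1(2)

2


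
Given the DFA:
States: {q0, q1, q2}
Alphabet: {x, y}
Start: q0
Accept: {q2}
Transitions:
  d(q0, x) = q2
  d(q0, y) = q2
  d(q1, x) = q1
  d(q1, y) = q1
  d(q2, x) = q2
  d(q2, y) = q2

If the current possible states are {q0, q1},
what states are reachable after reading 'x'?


Apply transition on 'x' from each current state:
  d(q0, x) = q2
  d(q1, x) = q1

{q1, q2}


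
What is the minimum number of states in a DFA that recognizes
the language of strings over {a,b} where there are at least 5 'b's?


States: count = 0, 1, ..., 4, and a final '>= 5' state.
Total: 5 + 1 = 6. Accept = '>= 5' state.

6


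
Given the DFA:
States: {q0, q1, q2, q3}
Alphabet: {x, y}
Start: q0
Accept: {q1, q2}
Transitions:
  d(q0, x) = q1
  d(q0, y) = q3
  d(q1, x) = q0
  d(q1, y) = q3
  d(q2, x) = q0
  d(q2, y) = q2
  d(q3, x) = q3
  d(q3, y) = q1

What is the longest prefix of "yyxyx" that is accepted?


Run the DFA, marking each prefix where the state is accepting:
  "" -> q0 [reject]
  "y" -> q3 [reject]
  "yy" -> q1 [accept]
  "yyx" -> q0 [reject]
  "yyxy" -> q3 [reject]
  "yyxyx" -> q3 [reject]

"yy"


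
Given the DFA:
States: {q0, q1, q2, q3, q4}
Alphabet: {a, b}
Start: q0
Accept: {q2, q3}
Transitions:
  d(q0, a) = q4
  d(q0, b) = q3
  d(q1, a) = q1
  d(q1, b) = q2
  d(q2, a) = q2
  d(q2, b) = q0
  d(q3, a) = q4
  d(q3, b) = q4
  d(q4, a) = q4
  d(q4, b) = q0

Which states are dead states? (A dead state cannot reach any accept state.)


Forward reachability from each state:
  q0 -> reaches accept state q3 (live)
  q1 -> reaches accept state q2 (live)
  q2 -> reaches accept state q2 (live)
  q3 -> reaches accept state q3 (live)
  q4 -> reaches accept state q3 (live)

None (all states can reach an accept state)


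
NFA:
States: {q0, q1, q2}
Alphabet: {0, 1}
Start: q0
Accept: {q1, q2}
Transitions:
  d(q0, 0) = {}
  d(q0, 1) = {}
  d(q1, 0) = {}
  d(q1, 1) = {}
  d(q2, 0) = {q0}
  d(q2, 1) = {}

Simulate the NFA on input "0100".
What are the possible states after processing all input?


Start: {q0}
  --0--> {}
  --1--> {}
  --0--> {}
  --0--> {}

{} (empty set, no valid transitions)


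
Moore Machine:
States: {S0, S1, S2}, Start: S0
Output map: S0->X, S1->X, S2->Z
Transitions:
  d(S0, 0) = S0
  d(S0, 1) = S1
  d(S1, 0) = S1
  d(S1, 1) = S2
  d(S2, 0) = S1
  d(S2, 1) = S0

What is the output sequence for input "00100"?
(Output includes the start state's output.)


Start: S0 (output X)
  --0--> S0 (output X)
  --0--> S0 (output X)
  --1--> S1 (output X)
  --0--> S1 (output X)
  --0--> S1 (output X)

"XXXXXX"


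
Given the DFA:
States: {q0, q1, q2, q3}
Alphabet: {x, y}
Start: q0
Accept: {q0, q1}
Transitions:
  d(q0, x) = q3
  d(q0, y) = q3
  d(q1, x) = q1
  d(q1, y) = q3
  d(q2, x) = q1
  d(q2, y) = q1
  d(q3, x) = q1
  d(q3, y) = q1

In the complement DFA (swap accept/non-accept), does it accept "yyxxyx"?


Trace: q0 -> q3 -> q1 -> q1 -> q1 -> q3 -> q1
Final: q1
Original accept: {q0, q1}
Complement: q1 is in original accept

No, complement rejects (original accepts)


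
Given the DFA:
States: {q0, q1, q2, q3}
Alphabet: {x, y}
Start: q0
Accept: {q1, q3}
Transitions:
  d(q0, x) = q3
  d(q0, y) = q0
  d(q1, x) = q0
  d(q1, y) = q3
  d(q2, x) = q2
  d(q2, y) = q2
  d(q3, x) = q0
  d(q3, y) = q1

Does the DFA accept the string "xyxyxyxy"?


Trace: q0 -> q3 -> q1 -> q0 -> q0 -> q3 -> q1 -> q0 -> q0
Final state: q0
Accept states: {q1, q3}

No, rejected (final state q0 is not an accept state)


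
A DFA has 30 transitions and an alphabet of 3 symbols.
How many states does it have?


Each state has exactly one transition per symbol.
states = transitions / |alphabet| = 30 / 3 = 10

10


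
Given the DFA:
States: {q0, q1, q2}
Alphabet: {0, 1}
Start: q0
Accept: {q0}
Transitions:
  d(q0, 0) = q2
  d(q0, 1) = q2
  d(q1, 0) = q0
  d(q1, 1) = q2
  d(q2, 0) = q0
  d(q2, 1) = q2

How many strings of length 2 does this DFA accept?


Enumerating all length-2 strings:
  "00" -> q0 [accept]
  "01" -> q2 [reject]
  "10" -> q0 [accept]
  "11" -> q2 [reject]

2 out of 4


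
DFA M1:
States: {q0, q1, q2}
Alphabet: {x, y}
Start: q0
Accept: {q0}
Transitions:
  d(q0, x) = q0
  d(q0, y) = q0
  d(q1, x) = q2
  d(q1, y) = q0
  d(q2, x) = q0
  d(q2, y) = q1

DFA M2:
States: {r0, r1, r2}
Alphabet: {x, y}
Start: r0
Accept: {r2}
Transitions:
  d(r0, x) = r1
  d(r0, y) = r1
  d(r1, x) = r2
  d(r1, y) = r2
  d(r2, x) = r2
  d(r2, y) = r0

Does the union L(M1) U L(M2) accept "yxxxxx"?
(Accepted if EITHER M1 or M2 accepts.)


M1: final=q0 accepted=True
M2: final=r2 accepted=True

Yes, union accepts


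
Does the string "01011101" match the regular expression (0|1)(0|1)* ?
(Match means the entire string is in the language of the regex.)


|string| = 8; first = '0'; last = '1'

Yes, "01011101" matches (0|1)(0|1)*


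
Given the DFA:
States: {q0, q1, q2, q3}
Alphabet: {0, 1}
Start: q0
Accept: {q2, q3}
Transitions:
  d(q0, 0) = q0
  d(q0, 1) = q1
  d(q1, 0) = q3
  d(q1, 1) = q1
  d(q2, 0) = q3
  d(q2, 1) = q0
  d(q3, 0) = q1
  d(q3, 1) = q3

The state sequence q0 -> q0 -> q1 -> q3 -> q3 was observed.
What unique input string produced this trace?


Trace back each transition to find the symbol:
  q0 --[0]--> q0
  q0 --[1]--> q1
  q1 --[0]--> q3
  q3 --[1]--> q3

"0101"


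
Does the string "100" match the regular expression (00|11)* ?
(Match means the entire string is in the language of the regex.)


|string| = 3; first = '1'; last = '0'

No, "100" does not match (00|11)*


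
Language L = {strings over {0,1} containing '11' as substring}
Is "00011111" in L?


'11' occurs at index 3

Yes, "00011111" is in L


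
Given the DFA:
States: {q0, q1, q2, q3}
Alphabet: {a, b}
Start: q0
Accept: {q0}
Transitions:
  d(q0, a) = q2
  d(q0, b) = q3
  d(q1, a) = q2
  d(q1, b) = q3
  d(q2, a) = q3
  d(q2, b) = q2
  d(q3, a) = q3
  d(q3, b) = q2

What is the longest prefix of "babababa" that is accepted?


Run the DFA, marking each prefix where the state is accepting:
  "" -> q0 [accept]
  "b" -> q3 [reject]
  "ba" -> q3 [reject]
  "bab" -> q2 [reject]
  "baba" -> q3 [reject]
  "babab" -> q2 [reject]
  "bababa" -> q3 [reject]
  "bababab" -> q2 [reject]
  "babababa" -> q3 [reject]

""


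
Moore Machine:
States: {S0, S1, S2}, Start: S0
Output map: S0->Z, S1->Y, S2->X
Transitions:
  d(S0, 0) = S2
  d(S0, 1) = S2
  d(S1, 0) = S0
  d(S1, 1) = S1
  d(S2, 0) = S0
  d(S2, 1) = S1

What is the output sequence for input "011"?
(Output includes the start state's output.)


Start: S0 (output Z)
  --0--> S2 (output X)
  --1--> S1 (output Y)
  --1--> S1 (output Y)

"ZXYY"


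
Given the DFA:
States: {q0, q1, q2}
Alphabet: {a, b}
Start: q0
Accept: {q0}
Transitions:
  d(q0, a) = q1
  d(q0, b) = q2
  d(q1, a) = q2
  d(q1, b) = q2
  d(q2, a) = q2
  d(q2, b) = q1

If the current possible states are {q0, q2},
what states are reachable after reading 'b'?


Apply transition on 'b' from each current state:
  d(q0, b) = q2
  d(q2, b) = q1

{q1, q2}


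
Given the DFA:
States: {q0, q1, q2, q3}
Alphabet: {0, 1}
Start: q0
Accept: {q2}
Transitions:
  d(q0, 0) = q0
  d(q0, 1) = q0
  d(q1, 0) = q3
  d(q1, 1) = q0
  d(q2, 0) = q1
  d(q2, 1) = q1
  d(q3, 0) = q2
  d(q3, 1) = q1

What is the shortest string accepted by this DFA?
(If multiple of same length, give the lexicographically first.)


BFS by string length (lex-first path to each state shown):
  len 0: q0<-""
  len 1: q0<-"0"
  len 2: q0<-"00"
  len 3: q0<-"000"
  len 4: q0<-"0000"
  len 5: q0<-"00000"
  len 6: q0<-"000000"
  len 7: q0<-"0000000"
  len 8: q0<-"00000000"

No string accepted (empty language)


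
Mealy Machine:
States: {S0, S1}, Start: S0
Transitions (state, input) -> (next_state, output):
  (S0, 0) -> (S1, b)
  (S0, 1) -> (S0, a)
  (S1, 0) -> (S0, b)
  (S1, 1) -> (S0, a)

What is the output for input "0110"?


Step-by-step:
  (S0, 0) -> (S1, b)
  (S1, 1) -> (S0, a)
  (S0, 1) -> (S0, a)
  (S0, 0) -> (S1, b)

"baab"


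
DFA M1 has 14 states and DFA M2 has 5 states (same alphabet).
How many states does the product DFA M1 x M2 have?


Product construction pairs every M1 state with every M2 state.
14 * 5 = 70

70


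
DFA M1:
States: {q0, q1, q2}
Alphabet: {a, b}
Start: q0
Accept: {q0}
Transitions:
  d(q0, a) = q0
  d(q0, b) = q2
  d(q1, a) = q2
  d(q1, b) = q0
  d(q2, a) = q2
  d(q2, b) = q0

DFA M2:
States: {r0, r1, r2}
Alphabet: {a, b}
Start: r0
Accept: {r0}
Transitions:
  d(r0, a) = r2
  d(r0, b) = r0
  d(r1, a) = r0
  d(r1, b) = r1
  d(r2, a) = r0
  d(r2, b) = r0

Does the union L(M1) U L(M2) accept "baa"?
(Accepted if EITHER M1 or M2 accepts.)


M1: final=q2 accepted=False
M2: final=r0 accepted=True

Yes, union accepts


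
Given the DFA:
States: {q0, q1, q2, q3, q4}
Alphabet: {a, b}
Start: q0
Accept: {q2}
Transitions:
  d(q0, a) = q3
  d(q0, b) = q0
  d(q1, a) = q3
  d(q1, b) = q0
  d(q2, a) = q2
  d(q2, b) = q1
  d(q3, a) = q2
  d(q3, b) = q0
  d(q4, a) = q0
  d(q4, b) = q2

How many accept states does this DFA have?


Accept states listed: {q2}
Counting: q2(1)

1


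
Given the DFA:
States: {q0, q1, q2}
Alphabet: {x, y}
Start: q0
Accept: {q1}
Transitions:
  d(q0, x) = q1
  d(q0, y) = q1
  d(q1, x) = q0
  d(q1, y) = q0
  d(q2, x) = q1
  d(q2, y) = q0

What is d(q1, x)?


Looking up transition d(q1, x)

q0


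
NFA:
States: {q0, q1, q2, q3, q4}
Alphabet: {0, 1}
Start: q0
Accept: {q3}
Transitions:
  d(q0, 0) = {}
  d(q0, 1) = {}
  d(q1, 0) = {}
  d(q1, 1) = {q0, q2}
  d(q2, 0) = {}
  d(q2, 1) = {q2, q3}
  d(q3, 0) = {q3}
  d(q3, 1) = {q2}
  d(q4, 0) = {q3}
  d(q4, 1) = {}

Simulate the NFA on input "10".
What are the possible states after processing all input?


Start: {q0}
  --1--> {}
  --0--> {}

{} (empty set, no valid transitions)


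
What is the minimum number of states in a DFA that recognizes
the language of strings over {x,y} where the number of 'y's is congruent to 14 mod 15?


States track (count of 'y') mod 15.
Need 15 states: one per remainder 0..14; accept = remainder 14.

15


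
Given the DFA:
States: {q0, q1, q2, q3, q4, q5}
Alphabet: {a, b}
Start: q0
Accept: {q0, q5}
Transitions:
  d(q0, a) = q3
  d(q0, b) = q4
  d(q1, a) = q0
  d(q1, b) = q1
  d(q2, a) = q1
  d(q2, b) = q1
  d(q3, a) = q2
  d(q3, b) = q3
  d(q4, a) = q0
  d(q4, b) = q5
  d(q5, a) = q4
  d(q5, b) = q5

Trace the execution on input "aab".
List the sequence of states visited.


Input: aab
d(q0, a) = q3
d(q3, a) = q2
d(q2, b) = q1


q0 -> q3 -> q2 -> q1


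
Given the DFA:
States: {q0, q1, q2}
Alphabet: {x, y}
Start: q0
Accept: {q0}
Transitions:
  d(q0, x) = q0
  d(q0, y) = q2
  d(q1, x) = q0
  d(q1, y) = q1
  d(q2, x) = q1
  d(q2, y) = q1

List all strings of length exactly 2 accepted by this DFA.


All strings of length 2: 4 total
Accepted: 1

"xx"


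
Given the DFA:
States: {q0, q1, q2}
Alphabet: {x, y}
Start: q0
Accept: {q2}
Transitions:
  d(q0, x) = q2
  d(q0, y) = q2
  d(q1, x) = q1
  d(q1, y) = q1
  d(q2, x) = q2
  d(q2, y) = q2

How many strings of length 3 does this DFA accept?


Enumerating all length-3 strings:
  "xxx" -> q2 [accept]
  "xxy" -> q2 [accept]
  "xyx" -> q2 [accept]
  "xyy" -> q2 [accept]
  "yxx" -> q2 [accept]
  "yxy" -> q2 [accept]
  "yyx" -> q2 [accept]
  "yyy" -> q2 [accept]

8 out of 8


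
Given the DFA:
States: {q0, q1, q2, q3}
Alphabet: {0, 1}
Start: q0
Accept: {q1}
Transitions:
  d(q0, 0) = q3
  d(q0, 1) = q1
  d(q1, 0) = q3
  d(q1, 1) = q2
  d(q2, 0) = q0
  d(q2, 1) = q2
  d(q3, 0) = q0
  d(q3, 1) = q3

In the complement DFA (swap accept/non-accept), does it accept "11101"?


Trace: q0 -> q1 -> q2 -> q2 -> q0 -> q1
Final: q1
Original accept: {q1}
Complement: q1 is in original accept

No, complement rejects (original accepts)


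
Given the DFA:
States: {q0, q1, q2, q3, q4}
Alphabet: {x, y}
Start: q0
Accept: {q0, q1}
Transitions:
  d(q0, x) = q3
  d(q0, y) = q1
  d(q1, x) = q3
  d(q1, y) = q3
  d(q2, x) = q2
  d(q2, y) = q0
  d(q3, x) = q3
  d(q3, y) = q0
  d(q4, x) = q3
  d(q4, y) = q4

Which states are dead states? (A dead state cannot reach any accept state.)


Forward reachability from each state:
  q0 -> reaches accept state q0 (live)
  q1 -> reaches accept state q0 (live)
  q2 -> reaches accept state q0 (live)
  q3 -> reaches accept state q0 (live)
  q4 -> reaches accept state q0 (live)

None (all states can reach an accept state)


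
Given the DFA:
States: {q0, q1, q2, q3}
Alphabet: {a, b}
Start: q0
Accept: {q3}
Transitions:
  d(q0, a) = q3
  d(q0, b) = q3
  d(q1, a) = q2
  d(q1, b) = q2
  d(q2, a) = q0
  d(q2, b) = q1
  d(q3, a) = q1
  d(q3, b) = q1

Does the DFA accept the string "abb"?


Trace: q0 -> q3 -> q1 -> q2
Final state: q2
Accept states: {q3}

No, rejected (final state q2 is not an accept state)


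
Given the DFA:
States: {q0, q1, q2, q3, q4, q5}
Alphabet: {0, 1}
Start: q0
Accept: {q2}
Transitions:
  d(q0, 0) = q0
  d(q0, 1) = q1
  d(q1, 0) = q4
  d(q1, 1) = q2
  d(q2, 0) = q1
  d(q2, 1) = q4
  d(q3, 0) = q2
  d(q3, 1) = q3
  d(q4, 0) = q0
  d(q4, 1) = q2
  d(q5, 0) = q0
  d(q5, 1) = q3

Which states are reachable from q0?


BFS from q0:
  layer 0: {q0}
  layer 1: {q1}
  layer 2: {q2, q4}

{q0, q1, q2, q4}


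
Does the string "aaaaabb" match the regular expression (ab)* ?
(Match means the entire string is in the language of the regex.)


|string| = 7; first = 'a'; last = 'b'

No, "aaaaabb" does not match (ab)*


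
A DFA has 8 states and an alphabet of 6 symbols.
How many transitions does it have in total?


Each state has exactly one transition per symbol.
8 * 6 = 48

48


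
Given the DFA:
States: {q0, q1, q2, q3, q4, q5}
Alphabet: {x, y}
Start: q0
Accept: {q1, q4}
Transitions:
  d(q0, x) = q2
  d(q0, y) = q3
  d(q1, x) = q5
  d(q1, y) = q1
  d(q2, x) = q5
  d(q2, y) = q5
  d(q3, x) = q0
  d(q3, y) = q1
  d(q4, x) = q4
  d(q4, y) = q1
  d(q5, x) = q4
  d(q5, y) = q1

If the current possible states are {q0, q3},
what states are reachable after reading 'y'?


Apply transition on 'y' from each current state:
  d(q0, y) = q3
  d(q3, y) = q1

{q1, q3}


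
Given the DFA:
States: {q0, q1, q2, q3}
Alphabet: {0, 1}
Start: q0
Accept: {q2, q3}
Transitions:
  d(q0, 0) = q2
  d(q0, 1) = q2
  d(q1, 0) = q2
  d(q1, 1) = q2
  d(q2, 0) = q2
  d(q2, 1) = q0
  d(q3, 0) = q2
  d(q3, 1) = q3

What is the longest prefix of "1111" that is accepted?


Run the DFA, marking each prefix where the state is accepting:
  "" -> q0 [reject]
  "1" -> q2 [accept]
  "11" -> q0 [reject]
  "111" -> q2 [accept]
  "1111" -> q0 [reject]

"111"


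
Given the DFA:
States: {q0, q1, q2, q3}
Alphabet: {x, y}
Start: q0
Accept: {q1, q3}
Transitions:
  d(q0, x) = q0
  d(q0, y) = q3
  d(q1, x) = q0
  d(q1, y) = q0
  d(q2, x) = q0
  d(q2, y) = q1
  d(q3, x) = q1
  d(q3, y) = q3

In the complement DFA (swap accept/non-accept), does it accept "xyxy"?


Trace: q0 -> q0 -> q3 -> q1 -> q0
Final: q0
Original accept: {q1, q3}
Complement: q0 is not in original accept

Yes, complement accepts (original rejects)


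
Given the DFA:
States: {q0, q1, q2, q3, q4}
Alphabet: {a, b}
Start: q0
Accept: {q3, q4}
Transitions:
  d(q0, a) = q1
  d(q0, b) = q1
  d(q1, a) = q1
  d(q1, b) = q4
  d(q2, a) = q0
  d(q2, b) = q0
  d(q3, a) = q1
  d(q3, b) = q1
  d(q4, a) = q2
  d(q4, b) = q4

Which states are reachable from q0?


BFS from q0:
  layer 0: {q0}
  layer 1: {q1}
  layer 2: {q4}
  layer 3: {q2}

{q0, q1, q2, q4}


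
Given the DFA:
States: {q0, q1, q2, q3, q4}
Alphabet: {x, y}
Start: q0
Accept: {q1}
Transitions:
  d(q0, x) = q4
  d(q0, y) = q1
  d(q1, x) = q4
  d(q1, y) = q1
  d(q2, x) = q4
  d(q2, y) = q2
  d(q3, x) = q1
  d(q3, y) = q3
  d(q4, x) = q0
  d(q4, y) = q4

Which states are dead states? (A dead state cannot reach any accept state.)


Forward reachability from each state:
  q0 -> reaches accept state q1 (live)
  q1 -> reaches accept state q1 (live)
  q2 -> reaches accept state q1 (live)
  q3 -> reaches accept state q1 (live)
  q4 -> reaches accept state q1 (live)

None (all states can reach an accept state)


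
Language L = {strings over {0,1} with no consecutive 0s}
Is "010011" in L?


'00' occurs at index 2

No, "010011" is not in L


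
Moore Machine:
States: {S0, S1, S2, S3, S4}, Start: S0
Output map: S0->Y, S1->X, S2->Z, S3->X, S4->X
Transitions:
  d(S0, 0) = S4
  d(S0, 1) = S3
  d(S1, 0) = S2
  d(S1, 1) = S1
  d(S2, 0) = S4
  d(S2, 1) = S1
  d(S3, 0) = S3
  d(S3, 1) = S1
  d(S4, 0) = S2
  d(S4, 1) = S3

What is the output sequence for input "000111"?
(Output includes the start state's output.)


Start: S0 (output Y)
  --0--> S4 (output X)
  --0--> S2 (output Z)
  --0--> S4 (output X)
  --1--> S3 (output X)
  --1--> S1 (output X)
  --1--> S1 (output X)

"YXZXXXX"


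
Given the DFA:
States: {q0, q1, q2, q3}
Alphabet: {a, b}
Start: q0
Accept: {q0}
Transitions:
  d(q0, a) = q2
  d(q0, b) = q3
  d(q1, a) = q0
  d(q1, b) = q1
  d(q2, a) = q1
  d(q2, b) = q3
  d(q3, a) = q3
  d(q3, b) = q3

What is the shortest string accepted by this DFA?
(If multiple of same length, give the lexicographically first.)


BFS by string length (lex-first path to each state shown):
  len 0: q0<-""
Found accept state at length 0.

"" (empty string)


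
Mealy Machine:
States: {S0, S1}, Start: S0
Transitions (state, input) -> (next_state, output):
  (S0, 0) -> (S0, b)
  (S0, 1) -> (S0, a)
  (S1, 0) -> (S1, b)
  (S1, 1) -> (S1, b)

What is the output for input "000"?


Step-by-step:
  (S0, 0) -> (S0, b)
  (S0, 0) -> (S0, b)
  (S0, 0) -> (S0, b)

"bbb"


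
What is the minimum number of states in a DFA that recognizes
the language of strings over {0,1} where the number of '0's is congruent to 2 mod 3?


States track (count of '0') mod 3.
Need 3 states: one per remainder 0..2; accept = remainder 2.

3


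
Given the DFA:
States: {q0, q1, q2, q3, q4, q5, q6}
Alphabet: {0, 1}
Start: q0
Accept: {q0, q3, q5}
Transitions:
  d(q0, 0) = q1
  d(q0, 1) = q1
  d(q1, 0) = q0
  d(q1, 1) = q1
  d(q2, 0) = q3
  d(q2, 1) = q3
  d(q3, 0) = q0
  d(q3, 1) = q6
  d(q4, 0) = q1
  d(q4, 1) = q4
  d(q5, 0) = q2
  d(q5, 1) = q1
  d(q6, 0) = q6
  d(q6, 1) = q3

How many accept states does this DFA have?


Accept states listed: {q0, q3, q5}
Counting: q0(1) q3(2) q5(3)

3


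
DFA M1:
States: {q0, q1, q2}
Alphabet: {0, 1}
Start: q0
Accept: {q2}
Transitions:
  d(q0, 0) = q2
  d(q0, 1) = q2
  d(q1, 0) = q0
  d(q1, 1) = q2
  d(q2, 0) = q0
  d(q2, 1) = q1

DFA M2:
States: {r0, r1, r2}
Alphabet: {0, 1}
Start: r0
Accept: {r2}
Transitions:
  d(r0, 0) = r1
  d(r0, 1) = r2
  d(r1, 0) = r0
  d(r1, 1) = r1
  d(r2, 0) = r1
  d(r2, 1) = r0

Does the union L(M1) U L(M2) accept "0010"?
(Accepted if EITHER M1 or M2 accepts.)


M1: final=q0 accepted=False
M2: final=r1 accepted=False

No, union rejects (neither accepts)


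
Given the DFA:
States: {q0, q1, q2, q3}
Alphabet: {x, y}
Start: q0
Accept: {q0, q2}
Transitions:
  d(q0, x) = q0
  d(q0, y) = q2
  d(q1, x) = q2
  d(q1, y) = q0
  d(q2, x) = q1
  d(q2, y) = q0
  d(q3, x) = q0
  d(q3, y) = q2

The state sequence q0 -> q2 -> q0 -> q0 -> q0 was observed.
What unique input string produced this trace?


Trace back each transition to find the symbol:
  q0 --[y]--> q2
  q2 --[y]--> q0
  q0 --[x]--> q0
  q0 --[x]--> q0

"yyxx"


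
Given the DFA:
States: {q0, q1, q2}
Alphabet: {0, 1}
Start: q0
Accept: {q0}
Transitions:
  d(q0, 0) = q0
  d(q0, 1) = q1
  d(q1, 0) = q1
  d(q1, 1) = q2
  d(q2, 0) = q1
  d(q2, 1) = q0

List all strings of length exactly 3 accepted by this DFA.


All strings of length 3: 8 total
Accepted: 2

"000", "111"


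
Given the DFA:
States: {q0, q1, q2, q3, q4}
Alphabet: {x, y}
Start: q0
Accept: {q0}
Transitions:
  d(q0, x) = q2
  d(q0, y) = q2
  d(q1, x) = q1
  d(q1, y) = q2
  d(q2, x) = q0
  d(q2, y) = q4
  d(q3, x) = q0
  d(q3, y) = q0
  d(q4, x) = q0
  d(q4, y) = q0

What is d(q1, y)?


Looking up transition d(q1, y)

q2


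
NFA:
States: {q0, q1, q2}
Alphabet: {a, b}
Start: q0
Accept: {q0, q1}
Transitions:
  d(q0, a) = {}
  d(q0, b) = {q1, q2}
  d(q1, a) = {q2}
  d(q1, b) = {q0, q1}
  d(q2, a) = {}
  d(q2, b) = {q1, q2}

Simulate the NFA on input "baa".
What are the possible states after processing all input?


Start: {q0}
  --b--> {q1, q2}
  --a--> {q2}
  --a--> {}

{} (empty set, no valid transitions)


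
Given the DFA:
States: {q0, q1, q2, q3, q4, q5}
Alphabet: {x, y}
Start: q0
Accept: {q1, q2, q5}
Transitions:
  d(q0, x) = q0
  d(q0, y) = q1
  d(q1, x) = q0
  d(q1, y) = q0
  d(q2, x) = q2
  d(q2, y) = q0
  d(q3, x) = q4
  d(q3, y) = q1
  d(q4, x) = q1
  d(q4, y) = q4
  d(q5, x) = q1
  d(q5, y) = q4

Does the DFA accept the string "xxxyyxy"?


Trace: q0 -> q0 -> q0 -> q0 -> q1 -> q0 -> q0 -> q1
Final state: q1
Accept states: {q1, q2, q5}

Yes, accepted (final state q1 is an accept state)


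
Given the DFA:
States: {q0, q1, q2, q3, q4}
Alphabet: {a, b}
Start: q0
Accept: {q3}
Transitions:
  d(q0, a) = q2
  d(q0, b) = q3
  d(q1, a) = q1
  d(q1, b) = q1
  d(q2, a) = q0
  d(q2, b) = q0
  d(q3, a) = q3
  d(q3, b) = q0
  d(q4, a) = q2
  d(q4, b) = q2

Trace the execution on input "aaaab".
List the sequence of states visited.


Input: aaaab
d(q0, a) = q2
d(q2, a) = q0
d(q0, a) = q2
d(q2, a) = q0
d(q0, b) = q3


q0 -> q2 -> q0 -> q2 -> q0 -> q3


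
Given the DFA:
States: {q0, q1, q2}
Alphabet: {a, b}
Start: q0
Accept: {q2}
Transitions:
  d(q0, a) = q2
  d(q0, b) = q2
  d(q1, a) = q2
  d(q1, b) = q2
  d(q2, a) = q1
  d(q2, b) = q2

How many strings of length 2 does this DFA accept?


Enumerating all length-2 strings:
  "aa" -> q1 [reject]
  "ab" -> q2 [accept]
  "ba" -> q1 [reject]
  "bb" -> q2 [accept]

2 out of 4


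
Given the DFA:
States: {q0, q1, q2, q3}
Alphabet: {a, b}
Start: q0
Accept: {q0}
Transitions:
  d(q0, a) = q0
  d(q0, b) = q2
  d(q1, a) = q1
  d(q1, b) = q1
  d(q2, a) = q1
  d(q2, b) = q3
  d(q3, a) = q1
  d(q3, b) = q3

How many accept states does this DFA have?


Accept states listed: {q0}
Counting: q0(1)

1


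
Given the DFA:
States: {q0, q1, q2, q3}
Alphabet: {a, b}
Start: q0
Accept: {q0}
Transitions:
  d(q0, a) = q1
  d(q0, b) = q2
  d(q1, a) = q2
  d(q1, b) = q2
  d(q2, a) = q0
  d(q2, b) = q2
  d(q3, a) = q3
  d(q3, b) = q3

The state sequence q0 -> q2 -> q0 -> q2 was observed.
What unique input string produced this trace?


Trace back each transition to find the symbol:
  q0 --[b]--> q2
  q2 --[a]--> q0
  q0 --[b]--> q2

"bab"


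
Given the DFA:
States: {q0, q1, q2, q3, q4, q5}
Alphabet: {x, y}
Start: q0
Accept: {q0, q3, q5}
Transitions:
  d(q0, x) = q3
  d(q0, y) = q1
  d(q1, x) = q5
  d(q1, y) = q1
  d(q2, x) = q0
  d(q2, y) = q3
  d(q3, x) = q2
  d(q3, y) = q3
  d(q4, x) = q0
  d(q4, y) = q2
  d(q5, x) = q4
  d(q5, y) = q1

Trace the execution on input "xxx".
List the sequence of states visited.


Input: xxx
d(q0, x) = q3
d(q3, x) = q2
d(q2, x) = q0


q0 -> q3 -> q2 -> q0


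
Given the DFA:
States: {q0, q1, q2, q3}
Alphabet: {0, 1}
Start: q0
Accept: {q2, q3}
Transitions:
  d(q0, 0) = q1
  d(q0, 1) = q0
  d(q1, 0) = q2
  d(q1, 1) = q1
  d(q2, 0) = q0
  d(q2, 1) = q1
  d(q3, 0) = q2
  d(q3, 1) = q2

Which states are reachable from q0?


BFS from q0:
  layer 0: {q0}
  layer 1: {q1}
  layer 2: {q2}

{q0, q1, q2}


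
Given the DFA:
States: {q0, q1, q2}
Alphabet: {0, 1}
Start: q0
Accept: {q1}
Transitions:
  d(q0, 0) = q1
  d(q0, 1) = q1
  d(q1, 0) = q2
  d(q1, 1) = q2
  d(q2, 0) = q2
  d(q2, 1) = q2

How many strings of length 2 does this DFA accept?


Enumerating all length-2 strings:
  "00" -> q2 [reject]
  "01" -> q2 [reject]
  "10" -> q2 [reject]
  "11" -> q2 [reject]

0 out of 4


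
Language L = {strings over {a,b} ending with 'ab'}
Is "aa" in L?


last two symbols = 'aa'

No, "aa" is not in L


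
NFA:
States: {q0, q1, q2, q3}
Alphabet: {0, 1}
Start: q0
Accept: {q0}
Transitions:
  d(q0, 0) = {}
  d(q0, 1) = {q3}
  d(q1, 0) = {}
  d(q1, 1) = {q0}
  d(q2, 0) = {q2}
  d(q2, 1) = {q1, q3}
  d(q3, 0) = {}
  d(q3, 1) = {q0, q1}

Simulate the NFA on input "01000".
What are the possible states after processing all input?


Start: {q0}
  --0--> {}
  --1--> {}
  --0--> {}
  --0--> {}
  --0--> {}

{} (empty set, no valid transitions)


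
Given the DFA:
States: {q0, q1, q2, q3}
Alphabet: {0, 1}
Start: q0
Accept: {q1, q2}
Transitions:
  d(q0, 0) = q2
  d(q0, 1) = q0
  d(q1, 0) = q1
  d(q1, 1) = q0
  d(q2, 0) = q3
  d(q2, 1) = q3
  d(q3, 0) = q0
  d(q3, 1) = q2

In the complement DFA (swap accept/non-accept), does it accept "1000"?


Trace: q0 -> q0 -> q2 -> q3 -> q0
Final: q0
Original accept: {q1, q2}
Complement: q0 is not in original accept

Yes, complement accepts (original rejects)


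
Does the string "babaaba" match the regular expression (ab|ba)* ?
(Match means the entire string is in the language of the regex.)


|string| = 7; first = 'b'; last = 'a'

No, "babaaba" does not match (ab|ba)*


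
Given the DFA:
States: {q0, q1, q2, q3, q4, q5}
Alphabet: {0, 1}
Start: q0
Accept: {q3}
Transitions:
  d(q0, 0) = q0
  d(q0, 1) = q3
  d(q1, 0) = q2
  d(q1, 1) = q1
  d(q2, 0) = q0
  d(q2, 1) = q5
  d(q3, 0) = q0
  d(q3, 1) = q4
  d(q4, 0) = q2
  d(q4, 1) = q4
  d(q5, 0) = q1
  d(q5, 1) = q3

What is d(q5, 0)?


Looking up transition d(q5, 0)

q1


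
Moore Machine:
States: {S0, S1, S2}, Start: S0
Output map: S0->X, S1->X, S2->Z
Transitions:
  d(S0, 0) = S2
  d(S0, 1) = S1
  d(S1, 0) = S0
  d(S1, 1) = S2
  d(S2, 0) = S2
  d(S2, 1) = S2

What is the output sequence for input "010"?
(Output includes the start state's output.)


Start: S0 (output X)
  --0--> S2 (output Z)
  --1--> S2 (output Z)
  --0--> S2 (output Z)

"XZZZ"


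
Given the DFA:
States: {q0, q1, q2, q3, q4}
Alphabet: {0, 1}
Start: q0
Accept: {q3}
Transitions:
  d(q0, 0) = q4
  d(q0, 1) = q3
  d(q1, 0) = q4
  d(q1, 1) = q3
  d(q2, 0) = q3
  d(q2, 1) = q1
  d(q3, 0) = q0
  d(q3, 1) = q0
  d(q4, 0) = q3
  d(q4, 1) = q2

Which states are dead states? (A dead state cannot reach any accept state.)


Forward reachability from each state:
  q0 -> reaches accept state q3 (live)
  q1 -> reaches accept state q3 (live)
  q2 -> reaches accept state q3 (live)
  q3 -> reaches accept state q3 (live)
  q4 -> reaches accept state q3 (live)

None (all states can reach an accept state)


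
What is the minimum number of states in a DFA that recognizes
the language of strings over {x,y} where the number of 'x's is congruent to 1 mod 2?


States track (count of 'x') mod 2.
Need 2 states: one per remainder 0..1; accept = remainder 1.

2


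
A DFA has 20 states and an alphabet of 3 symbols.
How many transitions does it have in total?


Each state has exactly one transition per symbol.
20 * 3 = 60

60


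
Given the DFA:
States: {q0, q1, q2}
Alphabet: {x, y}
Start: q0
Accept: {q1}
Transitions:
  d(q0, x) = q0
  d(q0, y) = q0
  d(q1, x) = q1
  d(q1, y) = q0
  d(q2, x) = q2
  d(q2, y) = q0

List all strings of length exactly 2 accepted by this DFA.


All strings of length 2: 4 total
Accepted: 0

None


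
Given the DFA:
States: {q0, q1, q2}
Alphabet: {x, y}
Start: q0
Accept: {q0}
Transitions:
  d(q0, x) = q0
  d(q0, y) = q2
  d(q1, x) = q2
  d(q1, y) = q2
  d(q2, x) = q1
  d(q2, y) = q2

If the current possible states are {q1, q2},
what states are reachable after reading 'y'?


Apply transition on 'y' from each current state:
  d(q1, y) = q2
  d(q2, y) = q2

{q2}


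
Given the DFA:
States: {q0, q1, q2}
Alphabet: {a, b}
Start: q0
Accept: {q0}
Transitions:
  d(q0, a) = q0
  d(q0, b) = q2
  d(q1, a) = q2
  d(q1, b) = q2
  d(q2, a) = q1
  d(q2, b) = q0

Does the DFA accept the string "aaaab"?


Trace: q0 -> q0 -> q0 -> q0 -> q0 -> q2
Final state: q2
Accept states: {q0}

No, rejected (final state q2 is not an accept state)


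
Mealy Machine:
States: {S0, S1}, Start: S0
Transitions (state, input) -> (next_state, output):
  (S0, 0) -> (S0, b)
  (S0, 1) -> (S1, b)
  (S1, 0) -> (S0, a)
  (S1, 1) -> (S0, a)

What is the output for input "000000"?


Step-by-step:
  (S0, 0) -> (S0, b)
  (S0, 0) -> (S0, b)
  (S0, 0) -> (S0, b)
  (S0, 0) -> (S0, b)
  (S0, 0) -> (S0, b)
  (S0, 0) -> (S0, b)

"bbbbbb"


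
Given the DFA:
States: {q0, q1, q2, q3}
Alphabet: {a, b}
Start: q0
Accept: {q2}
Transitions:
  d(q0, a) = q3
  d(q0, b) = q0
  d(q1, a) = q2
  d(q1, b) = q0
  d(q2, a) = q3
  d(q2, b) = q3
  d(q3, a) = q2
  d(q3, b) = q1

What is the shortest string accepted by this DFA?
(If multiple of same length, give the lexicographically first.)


BFS by string length (lex-first path to each state shown):
  len 0: q0<-""
  len 1: q0<-"b", q3<-"a"
  len 2: q0<-"bb", q1<-"ab", q2<-"aa", q3<-"ba"
Found accept state at length 2.

"aa"


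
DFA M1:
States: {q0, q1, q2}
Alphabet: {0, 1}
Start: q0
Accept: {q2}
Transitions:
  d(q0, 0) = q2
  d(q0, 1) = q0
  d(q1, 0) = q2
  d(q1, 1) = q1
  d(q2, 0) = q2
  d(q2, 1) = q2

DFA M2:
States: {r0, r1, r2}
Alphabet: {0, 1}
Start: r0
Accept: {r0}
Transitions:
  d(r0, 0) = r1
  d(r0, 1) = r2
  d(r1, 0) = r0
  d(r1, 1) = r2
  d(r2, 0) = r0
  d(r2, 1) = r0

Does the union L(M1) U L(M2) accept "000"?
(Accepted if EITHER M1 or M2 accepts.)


M1: final=q2 accepted=True
M2: final=r1 accepted=False

Yes, union accepts


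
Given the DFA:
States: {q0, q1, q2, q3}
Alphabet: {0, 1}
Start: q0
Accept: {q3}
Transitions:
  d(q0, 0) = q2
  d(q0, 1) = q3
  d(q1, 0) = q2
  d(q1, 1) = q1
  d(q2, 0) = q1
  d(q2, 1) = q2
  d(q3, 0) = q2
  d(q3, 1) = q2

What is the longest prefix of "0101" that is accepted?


Run the DFA, marking each prefix where the state is accepting:
  "" -> q0 [reject]
  "0" -> q2 [reject]
  "01" -> q2 [reject]
  "010" -> q1 [reject]
  "0101" -> q1 [reject]

No prefix is accepted


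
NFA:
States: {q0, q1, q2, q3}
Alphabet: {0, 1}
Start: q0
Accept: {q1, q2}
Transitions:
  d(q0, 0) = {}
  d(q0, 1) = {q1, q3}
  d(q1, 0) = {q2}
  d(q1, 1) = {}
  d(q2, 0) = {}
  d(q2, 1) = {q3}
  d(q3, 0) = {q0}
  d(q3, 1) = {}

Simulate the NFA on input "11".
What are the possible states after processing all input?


Start: {q0}
  --1--> {q1, q3}
  --1--> {}

{} (empty set, no valid transitions)


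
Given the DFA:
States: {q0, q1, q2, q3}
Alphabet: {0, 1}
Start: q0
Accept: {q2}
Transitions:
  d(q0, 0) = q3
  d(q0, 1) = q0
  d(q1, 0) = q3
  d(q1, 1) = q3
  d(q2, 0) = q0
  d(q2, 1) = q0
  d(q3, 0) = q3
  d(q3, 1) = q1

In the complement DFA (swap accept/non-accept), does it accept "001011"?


Trace: q0 -> q3 -> q3 -> q1 -> q3 -> q1 -> q3
Final: q3
Original accept: {q2}
Complement: q3 is not in original accept

Yes, complement accepts (original rejects)


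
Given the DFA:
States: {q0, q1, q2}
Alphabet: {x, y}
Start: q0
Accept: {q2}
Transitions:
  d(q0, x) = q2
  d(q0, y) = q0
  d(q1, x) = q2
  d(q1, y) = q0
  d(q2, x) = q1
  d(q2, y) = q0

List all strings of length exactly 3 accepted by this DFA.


All strings of length 3: 8 total
Accepted: 3

"xxx", "xyx", "yyx"


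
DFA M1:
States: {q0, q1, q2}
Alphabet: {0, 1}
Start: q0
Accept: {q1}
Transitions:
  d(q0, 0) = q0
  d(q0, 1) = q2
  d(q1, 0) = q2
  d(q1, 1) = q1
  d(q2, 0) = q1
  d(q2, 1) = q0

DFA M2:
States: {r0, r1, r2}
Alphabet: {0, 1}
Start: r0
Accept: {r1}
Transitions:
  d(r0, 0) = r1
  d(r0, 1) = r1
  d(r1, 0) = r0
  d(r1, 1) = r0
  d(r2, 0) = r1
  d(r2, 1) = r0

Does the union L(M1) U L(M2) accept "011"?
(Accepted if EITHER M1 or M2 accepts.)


M1: final=q0 accepted=False
M2: final=r1 accepted=True

Yes, union accepts


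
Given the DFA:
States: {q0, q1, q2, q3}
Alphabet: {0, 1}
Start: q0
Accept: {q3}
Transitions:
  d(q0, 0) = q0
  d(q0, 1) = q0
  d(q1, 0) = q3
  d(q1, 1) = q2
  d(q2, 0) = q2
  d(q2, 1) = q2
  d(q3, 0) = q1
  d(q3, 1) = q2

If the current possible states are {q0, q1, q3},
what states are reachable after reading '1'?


Apply transition on '1' from each current state:
  d(q0, 1) = q0
  d(q1, 1) = q2
  d(q3, 1) = q2

{q0, q2}


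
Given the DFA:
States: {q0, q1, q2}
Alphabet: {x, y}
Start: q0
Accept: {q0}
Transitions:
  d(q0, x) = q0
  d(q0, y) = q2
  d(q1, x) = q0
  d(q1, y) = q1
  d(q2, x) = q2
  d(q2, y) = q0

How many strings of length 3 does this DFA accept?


Enumerating all length-3 strings:
  "xxx" -> q0 [accept]
  "xxy" -> q2 [reject]
  "xyx" -> q2 [reject]
  "xyy" -> q0 [accept]
  "yxx" -> q2 [reject]
  "yxy" -> q0 [accept]
  "yyx" -> q0 [accept]
  "yyy" -> q2 [reject]

4 out of 8


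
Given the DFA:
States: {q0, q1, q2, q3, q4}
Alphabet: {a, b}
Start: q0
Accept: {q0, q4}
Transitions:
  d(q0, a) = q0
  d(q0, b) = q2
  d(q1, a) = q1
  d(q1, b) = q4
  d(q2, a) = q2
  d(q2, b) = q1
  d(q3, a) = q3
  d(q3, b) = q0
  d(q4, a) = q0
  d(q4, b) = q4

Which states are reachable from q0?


BFS from q0:
  layer 0: {q0}
  layer 1: {q2}
  layer 2: {q1}
  layer 3: {q4}

{q0, q1, q2, q4}


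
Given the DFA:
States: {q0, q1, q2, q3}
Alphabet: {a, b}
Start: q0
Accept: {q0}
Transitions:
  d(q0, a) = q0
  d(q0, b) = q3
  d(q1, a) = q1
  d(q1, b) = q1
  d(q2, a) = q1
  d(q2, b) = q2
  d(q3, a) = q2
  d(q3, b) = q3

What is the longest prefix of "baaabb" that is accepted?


Run the DFA, marking each prefix where the state is accepting:
  "" -> q0 [accept]
  "b" -> q3 [reject]
  "ba" -> q2 [reject]
  "baa" -> q1 [reject]
  "baaa" -> q1 [reject]
  "baaab" -> q1 [reject]
  "baaabb" -> q1 [reject]

""


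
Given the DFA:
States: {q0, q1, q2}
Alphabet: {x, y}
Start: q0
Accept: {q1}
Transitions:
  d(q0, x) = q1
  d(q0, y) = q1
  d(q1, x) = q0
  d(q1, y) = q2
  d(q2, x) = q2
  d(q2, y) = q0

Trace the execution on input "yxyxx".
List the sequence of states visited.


Input: yxyxx
d(q0, y) = q1
d(q1, x) = q0
d(q0, y) = q1
d(q1, x) = q0
d(q0, x) = q1


q0 -> q1 -> q0 -> q1 -> q0 -> q1


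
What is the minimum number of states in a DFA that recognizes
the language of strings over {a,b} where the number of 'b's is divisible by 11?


States track (count of 'b') mod 11.
Need 11 states: one per remainder 0..10; accept = remainder 0.

11


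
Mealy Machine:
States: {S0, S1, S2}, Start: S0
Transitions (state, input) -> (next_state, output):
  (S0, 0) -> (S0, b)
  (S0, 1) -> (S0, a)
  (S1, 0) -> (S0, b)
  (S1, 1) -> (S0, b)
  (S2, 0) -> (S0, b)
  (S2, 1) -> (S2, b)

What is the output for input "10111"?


Step-by-step:
  (S0, 1) -> (S0, a)
  (S0, 0) -> (S0, b)
  (S0, 1) -> (S0, a)
  (S0, 1) -> (S0, a)
  (S0, 1) -> (S0, a)

"abaaa"


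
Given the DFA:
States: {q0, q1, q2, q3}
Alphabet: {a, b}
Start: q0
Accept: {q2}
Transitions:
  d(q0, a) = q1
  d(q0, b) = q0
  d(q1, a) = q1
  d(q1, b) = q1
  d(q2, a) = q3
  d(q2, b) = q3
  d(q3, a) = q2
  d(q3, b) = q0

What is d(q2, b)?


Looking up transition d(q2, b)

q3


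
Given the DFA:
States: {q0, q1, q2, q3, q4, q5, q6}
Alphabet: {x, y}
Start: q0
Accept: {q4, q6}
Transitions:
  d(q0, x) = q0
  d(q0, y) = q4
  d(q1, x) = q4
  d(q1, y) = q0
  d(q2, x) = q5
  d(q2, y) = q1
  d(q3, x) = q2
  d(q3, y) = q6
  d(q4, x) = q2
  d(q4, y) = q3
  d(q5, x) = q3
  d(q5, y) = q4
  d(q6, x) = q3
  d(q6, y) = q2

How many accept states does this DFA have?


Accept states listed: {q4, q6}
Counting: q4(1) q6(2)

2


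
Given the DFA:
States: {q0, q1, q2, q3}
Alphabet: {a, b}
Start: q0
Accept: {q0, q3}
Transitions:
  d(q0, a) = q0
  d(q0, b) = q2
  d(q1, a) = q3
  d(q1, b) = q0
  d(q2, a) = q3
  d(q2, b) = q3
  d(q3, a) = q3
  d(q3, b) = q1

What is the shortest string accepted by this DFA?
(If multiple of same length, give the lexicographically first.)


BFS by string length (lex-first path to each state shown):
  len 0: q0<-""
Found accept state at length 0.

"" (empty string)


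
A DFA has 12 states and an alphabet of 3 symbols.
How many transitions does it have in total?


Each state has exactly one transition per symbol.
12 * 3 = 36

36
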